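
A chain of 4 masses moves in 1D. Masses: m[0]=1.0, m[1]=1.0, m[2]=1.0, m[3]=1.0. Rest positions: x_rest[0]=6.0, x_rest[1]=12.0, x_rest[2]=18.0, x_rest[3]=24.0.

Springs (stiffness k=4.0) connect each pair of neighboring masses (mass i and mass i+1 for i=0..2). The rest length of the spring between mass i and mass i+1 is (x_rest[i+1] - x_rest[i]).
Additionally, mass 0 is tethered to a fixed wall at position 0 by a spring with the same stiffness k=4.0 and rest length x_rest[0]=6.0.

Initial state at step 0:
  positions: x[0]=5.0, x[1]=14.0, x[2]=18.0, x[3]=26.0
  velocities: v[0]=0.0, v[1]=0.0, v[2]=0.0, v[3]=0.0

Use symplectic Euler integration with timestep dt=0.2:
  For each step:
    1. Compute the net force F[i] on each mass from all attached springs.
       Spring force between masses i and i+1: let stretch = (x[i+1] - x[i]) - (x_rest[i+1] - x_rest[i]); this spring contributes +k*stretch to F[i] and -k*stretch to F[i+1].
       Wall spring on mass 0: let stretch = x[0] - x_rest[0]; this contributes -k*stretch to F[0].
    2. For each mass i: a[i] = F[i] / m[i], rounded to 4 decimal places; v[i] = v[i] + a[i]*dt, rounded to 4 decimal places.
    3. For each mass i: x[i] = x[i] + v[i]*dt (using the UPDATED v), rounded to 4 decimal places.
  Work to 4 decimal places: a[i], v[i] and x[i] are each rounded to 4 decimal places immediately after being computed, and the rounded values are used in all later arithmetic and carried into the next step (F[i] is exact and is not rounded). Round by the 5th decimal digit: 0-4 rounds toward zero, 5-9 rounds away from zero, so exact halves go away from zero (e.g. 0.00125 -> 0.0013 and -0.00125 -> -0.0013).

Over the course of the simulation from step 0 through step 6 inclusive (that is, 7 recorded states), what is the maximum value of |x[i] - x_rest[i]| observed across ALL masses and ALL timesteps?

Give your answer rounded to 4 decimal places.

Answer: 2.1412

Derivation:
Step 0: x=[5.0000 14.0000 18.0000 26.0000] v=[0.0000 0.0000 0.0000 0.0000]
Step 1: x=[5.6400 13.2000 18.6400 25.6800] v=[3.2000 -4.0000 3.2000 -1.6000]
Step 2: x=[6.5872 12.0608 19.5360 25.1936] v=[4.7360 -5.6960 4.4800 -2.4320]
Step 3: x=[7.3562 11.2419 20.1412 24.7620] v=[3.8451 -4.0947 3.0259 -2.1581]
Step 4: x=[7.5699 11.2251 20.0618 24.5511] v=[1.0687 -0.0838 -0.3969 -1.0547]
Step 5: x=[7.1573 12.0374 19.2868 24.5819] v=[-2.0631 4.0614 -3.8748 0.1539]
Step 6: x=[6.3803 13.2288 18.1992 24.7255] v=[-3.8849 5.9568 -5.4382 0.7178]
Max displacement = 2.1412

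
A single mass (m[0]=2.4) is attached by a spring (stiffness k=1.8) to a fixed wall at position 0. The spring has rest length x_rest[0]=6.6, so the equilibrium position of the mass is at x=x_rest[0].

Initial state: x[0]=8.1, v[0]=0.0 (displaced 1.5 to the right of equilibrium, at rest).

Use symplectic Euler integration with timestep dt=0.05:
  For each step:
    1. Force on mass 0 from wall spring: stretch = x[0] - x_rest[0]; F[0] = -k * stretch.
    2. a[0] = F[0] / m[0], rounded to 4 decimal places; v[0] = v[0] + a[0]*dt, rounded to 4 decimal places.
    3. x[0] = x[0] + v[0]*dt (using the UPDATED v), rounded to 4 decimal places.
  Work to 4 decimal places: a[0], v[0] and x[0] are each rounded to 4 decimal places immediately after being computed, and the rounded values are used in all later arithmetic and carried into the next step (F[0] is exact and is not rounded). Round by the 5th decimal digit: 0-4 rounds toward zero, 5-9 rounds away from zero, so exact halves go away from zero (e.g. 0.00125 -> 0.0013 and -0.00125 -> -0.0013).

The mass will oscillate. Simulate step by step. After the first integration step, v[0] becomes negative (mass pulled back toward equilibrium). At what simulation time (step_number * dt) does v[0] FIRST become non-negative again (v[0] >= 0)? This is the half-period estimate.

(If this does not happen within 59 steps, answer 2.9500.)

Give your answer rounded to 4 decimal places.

Answer: 2.9500

Derivation:
Step 0: x=[8.1000] v=[0.0000]
Step 1: x=[8.0972] v=[-0.0563]
Step 2: x=[8.0916] v=[-0.1124]
Step 3: x=[8.0832] v=[-0.1683]
Step 4: x=[8.0720] v=[-0.2239]
Step 5: x=[8.0580] v=[-0.2791]
Step 6: x=[8.0413] v=[-0.3338]
Step 7: x=[8.0219] v=[-0.3879]
Step 8: x=[7.9998] v=[-0.4412]
Step 9: x=[7.9751] v=[-0.4937]
Step 10: x=[7.9478] v=[-0.5453]
Step 11: x=[7.9180] v=[-0.5958]
Step 12: x=[7.8857] v=[-0.6452]
Step 13: x=[7.8510] v=[-0.6934]
Step 14: x=[7.8140] v=[-0.7403]
Step 15: x=[7.7747] v=[-0.7858]
Step 16: x=[7.7332] v=[-0.8299]
Step 17: x=[7.6896] v=[-0.8724]
Step 18: x=[7.6439] v=[-0.9133]
Step 19: x=[7.5963] v=[-0.9524]
Step 20: x=[7.5468] v=[-0.9898]
Step 21: x=[7.4955] v=[-1.0253]
Step 22: x=[7.4426] v=[-1.0589]
Step 23: x=[7.3881] v=[-1.0905]
Step 24: x=[7.3321] v=[-1.1201]
Step 25: x=[7.2747] v=[-1.1476]
Step 26: x=[7.2161] v=[-1.1729]
Step 27: x=[7.1563] v=[-1.1960]
Step 28: x=[7.0955] v=[-1.2169]
Step 29: x=[7.0337] v=[-1.2355]
Step 30: x=[6.9711] v=[-1.2518]
Step 31: x=[6.9078] v=[-1.2657]
Step 32: x=[6.8439] v=[-1.2772]
Step 33: x=[6.7796] v=[-1.2863]
Step 34: x=[6.7150] v=[-1.2930]
Step 35: x=[6.6501] v=[-1.2973]
Step 36: x=[6.5851] v=[-1.2992]
Step 37: x=[6.5202] v=[-1.2986]
Step 38: x=[6.4554] v=[-1.2956]
Step 39: x=[6.3909] v=[-1.2902]
Step 40: x=[6.3268] v=[-1.2824]
Step 41: x=[6.2632] v=[-1.2722]
Step 42: x=[6.2002] v=[-1.2596]
Step 43: x=[6.1380] v=[-1.2446]
Step 44: x=[6.0766] v=[-1.2273]
Step 45: x=[6.0162] v=[-1.2077]
Step 46: x=[5.9569] v=[-1.1858]
Step 47: x=[5.8988] v=[-1.1617]
Step 48: x=[5.8420] v=[-1.1354]
Step 49: x=[5.7867] v=[-1.1070]
Step 50: x=[5.7329] v=[-1.0765]
Step 51: x=[5.6807] v=[-1.0440]
Step 52: x=[5.6302] v=[-1.0095]
Step 53: x=[5.5815] v=[-0.9731]
Step 54: x=[5.5348] v=[-0.9349]
Step 55: x=[5.4901] v=[-0.8950]
Step 56: x=[5.4474] v=[-0.8534]
Step 57: x=[5.4069] v=[-0.8102]
Step 58: x=[5.3686] v=[-0.7655]
Step 59: x=[5.3326] v=[-0.7193]
v[0] did not become non-negative within 59 steps; using fallback time=2.9500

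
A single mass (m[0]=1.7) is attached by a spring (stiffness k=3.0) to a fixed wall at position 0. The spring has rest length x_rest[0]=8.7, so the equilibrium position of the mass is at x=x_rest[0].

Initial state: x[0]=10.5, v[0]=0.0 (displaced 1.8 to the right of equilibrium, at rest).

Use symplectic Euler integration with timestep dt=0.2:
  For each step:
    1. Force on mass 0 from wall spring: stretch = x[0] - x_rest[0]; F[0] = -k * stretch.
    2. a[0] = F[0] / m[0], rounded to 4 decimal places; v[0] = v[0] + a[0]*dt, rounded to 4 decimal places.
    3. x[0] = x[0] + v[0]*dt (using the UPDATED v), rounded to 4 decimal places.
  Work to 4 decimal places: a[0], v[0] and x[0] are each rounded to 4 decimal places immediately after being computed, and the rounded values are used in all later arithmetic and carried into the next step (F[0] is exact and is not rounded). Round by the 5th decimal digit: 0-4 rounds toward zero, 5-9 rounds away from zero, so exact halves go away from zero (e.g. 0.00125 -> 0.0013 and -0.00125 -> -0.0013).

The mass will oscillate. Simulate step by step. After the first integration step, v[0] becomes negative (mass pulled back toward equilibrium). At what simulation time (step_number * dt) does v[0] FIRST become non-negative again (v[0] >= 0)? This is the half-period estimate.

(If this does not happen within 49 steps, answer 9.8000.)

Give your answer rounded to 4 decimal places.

Step 0: x=[10.5000] v=[0.0000]
Step 1: x=[10.3729] v=[-0.6353]
Step 2: x=[10.1278] v=[-1.2257]
Step 3: x=[9.7819] v=[-1.7296]
Step 4: x=[9.3596] v=[-2.1114]
Step 5: x=[8.8908] v=[-2.3442]
Step 6: x=[8.4085] v=[-2.4115]
Step 7: x=[7.9468] v=[-2.3086]
Step 8: x=[7.5382] v=[-2.0428]
Step 9: x=[7.2116] v=[-1.6328]
Step 10: x=[6.9901] v=[-1.1075]
Step 11: x=[6.8893] v=[-0.5040]
Step 12: x=[6.9163] v=[0.1351]
First v>=0 after going negative at step 12, time=2.4000

Answer: 2.4000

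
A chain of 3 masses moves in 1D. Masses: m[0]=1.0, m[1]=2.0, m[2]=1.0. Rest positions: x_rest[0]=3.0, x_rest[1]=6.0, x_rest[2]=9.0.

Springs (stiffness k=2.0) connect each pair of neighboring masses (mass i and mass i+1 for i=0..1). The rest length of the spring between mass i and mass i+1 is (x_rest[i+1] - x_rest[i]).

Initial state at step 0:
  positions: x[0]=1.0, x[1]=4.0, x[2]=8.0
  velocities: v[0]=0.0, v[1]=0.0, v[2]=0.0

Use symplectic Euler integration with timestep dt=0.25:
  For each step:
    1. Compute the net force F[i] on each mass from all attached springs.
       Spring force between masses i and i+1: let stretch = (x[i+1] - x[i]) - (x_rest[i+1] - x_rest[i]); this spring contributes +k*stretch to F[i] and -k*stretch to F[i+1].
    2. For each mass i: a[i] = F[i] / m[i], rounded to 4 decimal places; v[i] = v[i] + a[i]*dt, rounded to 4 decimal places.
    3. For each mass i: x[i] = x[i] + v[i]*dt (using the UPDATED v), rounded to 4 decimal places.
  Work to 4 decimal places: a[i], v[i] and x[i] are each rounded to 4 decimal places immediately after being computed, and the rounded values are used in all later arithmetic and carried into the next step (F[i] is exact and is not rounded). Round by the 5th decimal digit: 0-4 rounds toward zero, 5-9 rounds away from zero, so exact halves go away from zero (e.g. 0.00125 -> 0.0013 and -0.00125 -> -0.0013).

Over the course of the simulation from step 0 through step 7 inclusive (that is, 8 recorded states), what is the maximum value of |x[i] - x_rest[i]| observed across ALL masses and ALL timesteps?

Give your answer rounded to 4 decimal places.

Step 0: x=[1.0000 4.0000 8.0000] v=[0.0000 0.0000 0.0000]
Step 1: x=[1.0000 4.0625 7.8750] v=[0.0000 0.2500 -0.5000]
Step 2: x=[1.0078 4.1719 7.6484] v=[0.0313 0.4375 -0.9063]
Step 3: x=[1.0362 4.3008 7.3623] v=[0.1134 0.5156 -1.1446]
Step 4: x=[1.0976 4.4170 7.0685] v=[0.2457 0.4648 -1.1754]
Step 5: x=[1.1990 4.4915 6.8182] v=[0.4054 0.2978 -1.0012]
Step 6: x=[1.3369 4.5056 6.6521] v=[0.5517 0.0564 -0.6646]
Step 7: x=[1.4959 4.4558 6.5926] v=[0.6361 -0.1992 -0.2379]
Max displacement = 2.4074

Answer: 2.4074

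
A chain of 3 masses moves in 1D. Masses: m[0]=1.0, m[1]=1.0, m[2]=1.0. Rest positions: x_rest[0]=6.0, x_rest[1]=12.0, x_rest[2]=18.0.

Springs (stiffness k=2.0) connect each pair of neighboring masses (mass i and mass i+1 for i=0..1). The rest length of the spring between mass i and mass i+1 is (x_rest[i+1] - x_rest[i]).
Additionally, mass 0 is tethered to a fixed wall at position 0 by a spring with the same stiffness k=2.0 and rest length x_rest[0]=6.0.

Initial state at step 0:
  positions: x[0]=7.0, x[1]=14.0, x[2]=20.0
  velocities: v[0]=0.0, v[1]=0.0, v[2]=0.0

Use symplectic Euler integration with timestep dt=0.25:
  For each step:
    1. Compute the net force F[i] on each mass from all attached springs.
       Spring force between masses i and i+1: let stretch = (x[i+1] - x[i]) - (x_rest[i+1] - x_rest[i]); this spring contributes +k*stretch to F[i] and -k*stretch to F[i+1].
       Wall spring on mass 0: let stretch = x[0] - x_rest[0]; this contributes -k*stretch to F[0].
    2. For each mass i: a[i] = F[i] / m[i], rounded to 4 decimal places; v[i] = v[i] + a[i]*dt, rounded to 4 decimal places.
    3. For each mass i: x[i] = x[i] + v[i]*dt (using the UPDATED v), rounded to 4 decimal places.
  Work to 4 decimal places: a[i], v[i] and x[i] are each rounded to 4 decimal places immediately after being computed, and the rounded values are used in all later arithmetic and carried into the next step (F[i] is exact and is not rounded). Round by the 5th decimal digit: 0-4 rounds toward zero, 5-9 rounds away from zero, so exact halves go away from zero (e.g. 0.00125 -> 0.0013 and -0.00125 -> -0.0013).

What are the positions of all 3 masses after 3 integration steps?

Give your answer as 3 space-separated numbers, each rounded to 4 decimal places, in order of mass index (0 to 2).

Step 0: x=[7.0000 14.0000 20.0000] v=[0.0000 0.0000 0.0000]
Step 1: x=[7.0000 13.8750 20.0000] v=[0.0000 -0.5000 0.0000]
Step 2: x=[6.9844 13.6563 19.9844] v=[-0.0625 -0.8750 -0.0625]
Step 3: x=[6.9297 13.3946 19.9278] v=[-0.2188 -1.0469 -0.2266]

Answer: 6.9297 13.3946 19.9278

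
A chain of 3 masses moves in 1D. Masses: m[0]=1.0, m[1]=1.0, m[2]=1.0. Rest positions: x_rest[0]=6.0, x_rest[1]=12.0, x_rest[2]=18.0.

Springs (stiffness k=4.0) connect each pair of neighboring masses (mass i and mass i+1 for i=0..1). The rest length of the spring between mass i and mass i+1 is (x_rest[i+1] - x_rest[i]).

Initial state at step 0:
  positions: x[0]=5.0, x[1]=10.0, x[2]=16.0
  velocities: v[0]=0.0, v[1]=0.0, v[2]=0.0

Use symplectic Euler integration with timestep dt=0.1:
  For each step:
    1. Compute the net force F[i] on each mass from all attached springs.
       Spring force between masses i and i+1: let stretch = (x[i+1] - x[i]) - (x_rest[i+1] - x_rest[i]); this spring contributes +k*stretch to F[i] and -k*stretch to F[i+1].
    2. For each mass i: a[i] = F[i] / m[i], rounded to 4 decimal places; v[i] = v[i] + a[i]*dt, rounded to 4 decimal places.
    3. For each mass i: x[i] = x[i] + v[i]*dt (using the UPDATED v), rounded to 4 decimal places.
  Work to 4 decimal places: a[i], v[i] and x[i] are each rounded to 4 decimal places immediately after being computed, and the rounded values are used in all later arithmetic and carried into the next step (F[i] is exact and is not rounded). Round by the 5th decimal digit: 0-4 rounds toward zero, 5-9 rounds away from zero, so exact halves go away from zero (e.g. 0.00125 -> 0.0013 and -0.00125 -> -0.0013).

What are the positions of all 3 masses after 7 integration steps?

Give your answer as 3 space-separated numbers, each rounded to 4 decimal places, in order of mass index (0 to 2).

Answer: 4.2217 10.6253 16.1530

Derivation:
Step 0: x=[5.0000 10.0000 16.0000] v=[0.0000 0.0000 0.0000]
Step 1: x=[4.9600 10.0400 16.0000] v=[-0.4000 0.4000 0.0000]
Step 2: x=[4.8832 10.1152 16.0016] v=[-0.7680 0.7520 0.0160]
Step 3: x=[4.7757 10.2166 16.0077] v=[-1.0752 1.0138 0.0614]
Step 4: x=[4.6458 10.3320 16.0222] v=[-1.2988 1.1539 0.1450]
Step 5: x=[4.5034 10.4476 16.0491] v=[-1.4243 1.1555 0.2689]
Step 6: x=[4.3587 10.5494 16.0919] v=[-1.4466 1.0184 0.4283]
Step 7: x=[4.2217 10.6253 16.1530] v=[-1.3703 0.7591 0.6113]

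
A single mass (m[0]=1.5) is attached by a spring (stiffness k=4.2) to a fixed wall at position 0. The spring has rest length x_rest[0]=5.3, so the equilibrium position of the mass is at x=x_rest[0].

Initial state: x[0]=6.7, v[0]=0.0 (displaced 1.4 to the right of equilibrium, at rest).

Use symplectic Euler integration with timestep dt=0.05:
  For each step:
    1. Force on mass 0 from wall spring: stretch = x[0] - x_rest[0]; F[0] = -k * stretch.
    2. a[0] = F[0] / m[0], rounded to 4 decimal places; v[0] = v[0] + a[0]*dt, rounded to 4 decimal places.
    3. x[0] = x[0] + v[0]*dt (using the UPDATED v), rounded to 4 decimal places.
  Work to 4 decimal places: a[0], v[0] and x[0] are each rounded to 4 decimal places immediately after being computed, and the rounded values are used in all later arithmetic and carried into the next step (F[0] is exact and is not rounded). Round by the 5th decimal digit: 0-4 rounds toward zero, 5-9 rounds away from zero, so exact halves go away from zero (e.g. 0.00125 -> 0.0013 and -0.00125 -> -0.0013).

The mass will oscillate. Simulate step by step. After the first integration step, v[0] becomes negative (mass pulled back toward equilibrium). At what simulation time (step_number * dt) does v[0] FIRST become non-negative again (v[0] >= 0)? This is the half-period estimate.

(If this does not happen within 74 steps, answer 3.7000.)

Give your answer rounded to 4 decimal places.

Answer: 1.9000

Derivation:
Step 0: x=[6.7000] v=[0.0000]
Step 1: x=[6.6902] v=[-0.1960]
Step 2: x=[6.6707] v=[-0.3906]
Step 3: x=[6.6416] v=[-0.5825]
Step 4: x=[6.6031] v=[-0.7703]
Step 5: x=[6.5555] v=[-0.9527]
Step 6: x=[6.4991] v=[-1.1285]
Step 7: x=[6.4343] v=[-1.2964]
Step 8: x=[6.3615] v=[-1.4552]
Step 9: x=[6.2813] v=[-1.6038]
Step 10: x=[6.1942] v=[-1.7412]
Step 11: x=[6.1009] v=[-1.8664]
Step 12: x=[6.0020] v=[-1.9785]
Step 13: x=[5.8982] v=[-2.0768]
Step 14: x=[5.7902] v=[-2.1606]
Step 15: x=[5.6787] v=[-2.2292]
Step 16: x=[5.5646] v=[-2.2822]
Step 17: x=[5.4486] v=[-2.3192]
Step 18: x=[5.3316] v=[-2.3400]
Step 19: x=[5.2144] v=[-2.3444]
Step 20: x=[5.0978] v=[-2.3324]
Step 21: x=[4.9826] v=[-2.3041]
Step 22: x=[4.8696] v=[-2.2597]
Step 23: x=[4.7596] v=[-2.1994]
Step 24: x=[4.6534] v=[-2.1237]
Step 25: x=[4.5517] v=[-2.0332]
Step 26: x=[4.4553] v=[-1.9284]
Step 27: x=[4.3648] v=[-1.8101]
Step 28: x=[4.2808] v=[-1.6792]
Step 29: x=[4.2040] v=[-1.5365]
Step 30: x=[4.1348] v=[-1.3831]
Step 31: x=[4.0738] v=[-1.2200]
Step 32: x=[4.0214] v=[-1.0483]
Step 33: x=[3.9779] v=[-0.8693]
Step 34: x=[3.9437] v=[-0.6842]
Step 35: x=[3.9190] v=[-0.4943]
Step 36: x=[3.9040] v=[-0.3010]
Step 37: x=[3.8987] v=[-0.1056]
Step 38: x=[3.9032] v=[0.0906]
First v>=0 after going negative at step 38, time=1.9000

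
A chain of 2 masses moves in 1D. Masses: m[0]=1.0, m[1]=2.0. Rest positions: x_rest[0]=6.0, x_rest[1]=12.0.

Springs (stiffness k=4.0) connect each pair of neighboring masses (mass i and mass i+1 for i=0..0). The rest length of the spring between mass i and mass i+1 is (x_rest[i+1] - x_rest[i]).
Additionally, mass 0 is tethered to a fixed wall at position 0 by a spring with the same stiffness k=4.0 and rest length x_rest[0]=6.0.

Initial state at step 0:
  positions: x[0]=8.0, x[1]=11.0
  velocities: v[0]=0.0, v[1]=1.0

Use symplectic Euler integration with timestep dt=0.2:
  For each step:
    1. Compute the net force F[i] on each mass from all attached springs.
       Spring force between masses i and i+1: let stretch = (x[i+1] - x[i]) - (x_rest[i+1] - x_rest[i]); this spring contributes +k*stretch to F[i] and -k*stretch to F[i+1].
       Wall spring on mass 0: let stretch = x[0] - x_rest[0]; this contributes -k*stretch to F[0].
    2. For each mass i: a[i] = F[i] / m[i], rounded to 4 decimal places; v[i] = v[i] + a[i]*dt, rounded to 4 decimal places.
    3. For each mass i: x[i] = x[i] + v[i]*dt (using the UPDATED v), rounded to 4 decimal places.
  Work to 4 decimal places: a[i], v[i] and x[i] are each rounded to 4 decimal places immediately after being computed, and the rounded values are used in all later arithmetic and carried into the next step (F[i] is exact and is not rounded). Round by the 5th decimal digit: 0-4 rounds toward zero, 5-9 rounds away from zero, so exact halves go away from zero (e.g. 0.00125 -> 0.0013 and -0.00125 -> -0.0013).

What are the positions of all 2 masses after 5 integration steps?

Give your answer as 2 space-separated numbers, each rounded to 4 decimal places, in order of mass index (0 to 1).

Step 0: x=[8.0000 11.0000] v=[0.0000 1.0000]
Step 1: x=[7.2000 11.4400] v=[-4.0000 2.2000]
Step 2: x=[5.9264 12.0208] v=[-6.3680 2.9040]
Step 3: x=[4.6797 12.5940] v=[-6.2336 2.8662]
Step 4: x=[3.9505 13.0141] v=[-3.6459 2.1005]
Step 5: x=[4.0394 13.1891] v=[0.4446 0.8751]

Answer: 4.0394 13.1891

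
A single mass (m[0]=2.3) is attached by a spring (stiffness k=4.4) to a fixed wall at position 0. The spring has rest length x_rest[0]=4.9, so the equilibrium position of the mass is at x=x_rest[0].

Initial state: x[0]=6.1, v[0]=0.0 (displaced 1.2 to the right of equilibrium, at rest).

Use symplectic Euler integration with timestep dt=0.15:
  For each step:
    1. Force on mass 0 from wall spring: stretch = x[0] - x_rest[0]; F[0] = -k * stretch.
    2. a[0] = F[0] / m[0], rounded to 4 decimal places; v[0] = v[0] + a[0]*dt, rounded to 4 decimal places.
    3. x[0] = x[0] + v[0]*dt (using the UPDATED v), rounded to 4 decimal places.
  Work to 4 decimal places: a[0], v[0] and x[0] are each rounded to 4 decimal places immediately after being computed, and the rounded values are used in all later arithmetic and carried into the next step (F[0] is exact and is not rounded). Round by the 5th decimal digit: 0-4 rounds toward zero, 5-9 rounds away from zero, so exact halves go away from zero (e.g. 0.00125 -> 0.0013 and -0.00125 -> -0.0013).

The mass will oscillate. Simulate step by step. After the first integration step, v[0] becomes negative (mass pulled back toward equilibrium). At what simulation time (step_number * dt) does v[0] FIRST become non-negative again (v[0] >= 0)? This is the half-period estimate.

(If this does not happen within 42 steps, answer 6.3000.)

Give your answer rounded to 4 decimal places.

Step 0: x=[6.1000] v=[0.0000]
Step 1: x=[6.0483] v=[-0.3444]
Step 2: x=[5.9472] v=[-0.6739]
Step 3: x=[5.8010] v=[-0.9744]
Step 4: x=[5.6161] v=[-1.2330]
Step 5: x=[5.4003] v=[-1.4385]
Step 6: x=[5.1630] v=[-1.5821]
Step 7: x=[4.9144] v=[-1.6576]
Step 8: x=[4.6651] v=[-1.6617]
Step 9: x=[4.4260] v=[-1.5943]
Step 10: x=[4.2073] v=[-1.4583]
Step 11: x=[4.0184] v=[-1.2595]
Step 12: x=[3.8674] v=[-1.0065]
Step 13: x=[3.7609] v=[-0.7102]
Step 14: x=[3.7034] v=[-0.3833]
Step 15: x=[3.6974] v=[-0.0399]
Step 16: x=[3.7432] v=[0.3052]
First v>=0 after going negative at step 16, time=2.4000

Answer: 2.4000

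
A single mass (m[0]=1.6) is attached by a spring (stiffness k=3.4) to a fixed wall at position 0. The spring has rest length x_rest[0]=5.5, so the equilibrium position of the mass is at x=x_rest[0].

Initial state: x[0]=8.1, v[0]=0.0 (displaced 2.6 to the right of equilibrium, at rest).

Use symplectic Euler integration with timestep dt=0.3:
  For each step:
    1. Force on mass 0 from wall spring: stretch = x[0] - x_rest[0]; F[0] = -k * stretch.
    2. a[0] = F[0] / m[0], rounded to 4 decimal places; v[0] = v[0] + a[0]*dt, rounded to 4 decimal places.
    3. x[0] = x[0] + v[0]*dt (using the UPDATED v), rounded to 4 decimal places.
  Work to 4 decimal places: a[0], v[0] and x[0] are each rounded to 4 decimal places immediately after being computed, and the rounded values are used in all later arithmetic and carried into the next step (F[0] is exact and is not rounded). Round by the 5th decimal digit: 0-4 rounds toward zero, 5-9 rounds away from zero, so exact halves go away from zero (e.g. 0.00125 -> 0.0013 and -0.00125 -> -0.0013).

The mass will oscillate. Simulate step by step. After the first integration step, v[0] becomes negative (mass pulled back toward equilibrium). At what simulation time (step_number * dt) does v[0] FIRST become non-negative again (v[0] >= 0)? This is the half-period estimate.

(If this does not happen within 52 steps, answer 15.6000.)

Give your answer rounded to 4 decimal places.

Answer: 2.4000

Derivation:
Step 0: x=[8.1000] v=[0.0000]
Step 1: x=[7.6028] v=[-1.6575]
Step 2: x=[6.7034] v=[-2.9981]
Step 3: x=[5.5738] v=[-3.7653]
Step 4: x=[4.4301] v=[-3.8123]
Step 5: x=[3.4910] v=[-3.1303]
Step 6: x=[2.9361] v=[-1.8496]
Step 7: x=[2.8716] v=[-0.2151]
Step 8: x=[3.3098] v=[1.4605]
First v>=0 after going negative at step 8, time=2.4000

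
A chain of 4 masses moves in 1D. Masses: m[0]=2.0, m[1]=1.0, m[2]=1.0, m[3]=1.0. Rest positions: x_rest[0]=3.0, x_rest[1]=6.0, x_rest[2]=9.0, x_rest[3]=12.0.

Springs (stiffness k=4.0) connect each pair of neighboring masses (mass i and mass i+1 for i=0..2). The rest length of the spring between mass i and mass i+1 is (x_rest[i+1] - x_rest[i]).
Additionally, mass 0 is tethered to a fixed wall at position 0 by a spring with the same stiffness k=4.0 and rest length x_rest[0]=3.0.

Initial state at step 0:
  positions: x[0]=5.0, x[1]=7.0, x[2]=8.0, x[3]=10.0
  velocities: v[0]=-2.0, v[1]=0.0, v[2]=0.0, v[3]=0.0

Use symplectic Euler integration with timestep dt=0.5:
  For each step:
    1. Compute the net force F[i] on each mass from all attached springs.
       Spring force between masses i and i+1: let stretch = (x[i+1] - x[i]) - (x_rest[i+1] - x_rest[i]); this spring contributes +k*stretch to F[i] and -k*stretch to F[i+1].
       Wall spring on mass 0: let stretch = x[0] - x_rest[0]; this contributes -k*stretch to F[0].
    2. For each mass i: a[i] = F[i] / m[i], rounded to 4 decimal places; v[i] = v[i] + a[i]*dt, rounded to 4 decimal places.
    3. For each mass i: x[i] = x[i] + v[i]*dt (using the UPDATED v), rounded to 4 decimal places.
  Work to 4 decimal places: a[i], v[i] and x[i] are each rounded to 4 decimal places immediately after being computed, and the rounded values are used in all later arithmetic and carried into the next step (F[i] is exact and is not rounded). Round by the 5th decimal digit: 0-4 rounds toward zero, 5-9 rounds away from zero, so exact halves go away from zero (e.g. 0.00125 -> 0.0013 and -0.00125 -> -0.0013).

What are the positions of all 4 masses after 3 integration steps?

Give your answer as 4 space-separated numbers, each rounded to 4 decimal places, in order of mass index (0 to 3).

Answer: 0.2500 3.5000 8.5000 14.0000

Derivation:
Step 0: x=[5.0000 7.0000 8.0000 10.0000] v=[-2.0000 0.0000 0.0000 0.0000]
Step 1: x=[2.5000 6.0000 9.0000 11.0000] v=[-5.0000 -2.0000 2.0000 2.0000]
Step 2: x=[0.5000 4.5000 9.0000 13.0000] v=[-4.0000 -3.0000 0.0000 4.0000]
Step 3: x=[0.2500 3.5000 8.5000 14.0000] v=[-0.5000 -2.0000 -1.0000 2.0000]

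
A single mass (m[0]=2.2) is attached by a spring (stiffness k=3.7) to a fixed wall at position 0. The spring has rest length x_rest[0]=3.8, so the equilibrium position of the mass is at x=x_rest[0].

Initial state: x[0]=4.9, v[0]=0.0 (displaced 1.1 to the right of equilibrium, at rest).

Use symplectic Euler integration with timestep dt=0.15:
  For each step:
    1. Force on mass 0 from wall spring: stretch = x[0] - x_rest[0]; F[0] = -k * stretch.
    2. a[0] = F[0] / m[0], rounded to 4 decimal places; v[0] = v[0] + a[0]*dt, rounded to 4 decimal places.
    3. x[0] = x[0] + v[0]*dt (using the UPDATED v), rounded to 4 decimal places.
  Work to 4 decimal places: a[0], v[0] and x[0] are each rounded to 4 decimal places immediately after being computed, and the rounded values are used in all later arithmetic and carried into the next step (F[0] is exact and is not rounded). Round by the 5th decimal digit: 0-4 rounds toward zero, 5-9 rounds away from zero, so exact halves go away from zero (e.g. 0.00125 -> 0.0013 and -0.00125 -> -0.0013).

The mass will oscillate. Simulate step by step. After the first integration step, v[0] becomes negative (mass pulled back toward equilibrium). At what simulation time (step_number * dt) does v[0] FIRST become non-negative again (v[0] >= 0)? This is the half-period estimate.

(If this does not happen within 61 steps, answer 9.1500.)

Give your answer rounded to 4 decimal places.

Step 0: x=[4.9000] v=[0.0000]
Step 1: x=[4.8584] v=[-0.2775]
Step 2: x=[4.7767] v=[-0.5445]
Step 3: x=[4.6581] v=[-0.7909]
Step 4: x=[4.5070] v=[-1.0074]
Step 5: x=[4.3291] v=[-1.1858]
Step 6: x=[4.1312] v=[-1.3193]
Step 7: x=[3.9208] v=[-1.4029]
Step 8: x=[3.7058] v=[-1.4334]
Step 9: x=[3.4944] v=[-1.4096]
Step 10: x=[3.2945] v=[-1.3325]
Step 11: x=[3.1138] v=[-1.2050]
Step 12: x=[2.9590] v=[-1.0319]
Step 13: x=[2.8360] v=[-0.8197]
Step 14: x=[2.7495] v=[-0.5765]
Step 15: x=[2.7028] v=[-0.3115]
Step 16: x=[2.6976] v=[-0.0347]
Step 17: x=[2.7341] v=[0.2434]
First v>=0 after going negative at step 17, time=2.5500

Answer: 2.5500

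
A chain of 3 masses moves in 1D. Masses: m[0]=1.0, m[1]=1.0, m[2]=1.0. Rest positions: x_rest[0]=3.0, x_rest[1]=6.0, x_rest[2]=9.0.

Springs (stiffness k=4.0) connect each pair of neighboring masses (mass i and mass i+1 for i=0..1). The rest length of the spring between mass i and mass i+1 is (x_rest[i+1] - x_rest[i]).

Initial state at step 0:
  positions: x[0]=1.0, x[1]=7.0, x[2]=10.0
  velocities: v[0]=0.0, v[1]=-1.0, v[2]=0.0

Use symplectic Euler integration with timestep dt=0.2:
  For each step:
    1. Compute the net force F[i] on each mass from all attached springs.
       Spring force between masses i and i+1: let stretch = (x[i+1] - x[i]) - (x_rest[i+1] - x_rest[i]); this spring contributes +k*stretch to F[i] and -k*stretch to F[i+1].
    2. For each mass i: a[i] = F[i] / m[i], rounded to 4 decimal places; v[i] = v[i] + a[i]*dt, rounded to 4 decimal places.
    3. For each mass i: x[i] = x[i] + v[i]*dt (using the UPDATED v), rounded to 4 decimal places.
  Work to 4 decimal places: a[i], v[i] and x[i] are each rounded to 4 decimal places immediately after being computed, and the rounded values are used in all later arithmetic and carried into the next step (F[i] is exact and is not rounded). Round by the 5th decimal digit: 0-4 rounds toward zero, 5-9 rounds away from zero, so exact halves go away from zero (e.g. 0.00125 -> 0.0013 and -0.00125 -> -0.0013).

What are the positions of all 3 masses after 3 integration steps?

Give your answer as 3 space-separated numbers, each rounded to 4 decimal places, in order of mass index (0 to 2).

Step 0: x=[1.0000 7.0000 10.0000] v=[0.0000 -1.0000 0.0000]
Step 1: x=[1.4800 6.3200 10.0000] v=[2.4000 -3.4000 0.0000]
Step 2: x=[2.2544 5.4544 9.8912] v=[3.8720 -4.3280 -0.5440]
Step 3: x=[3.0608 4.7867 9.5525] v=[4.0320 -3.3386 -1.6934]

Answer: 3.0608 4.7867 9.5525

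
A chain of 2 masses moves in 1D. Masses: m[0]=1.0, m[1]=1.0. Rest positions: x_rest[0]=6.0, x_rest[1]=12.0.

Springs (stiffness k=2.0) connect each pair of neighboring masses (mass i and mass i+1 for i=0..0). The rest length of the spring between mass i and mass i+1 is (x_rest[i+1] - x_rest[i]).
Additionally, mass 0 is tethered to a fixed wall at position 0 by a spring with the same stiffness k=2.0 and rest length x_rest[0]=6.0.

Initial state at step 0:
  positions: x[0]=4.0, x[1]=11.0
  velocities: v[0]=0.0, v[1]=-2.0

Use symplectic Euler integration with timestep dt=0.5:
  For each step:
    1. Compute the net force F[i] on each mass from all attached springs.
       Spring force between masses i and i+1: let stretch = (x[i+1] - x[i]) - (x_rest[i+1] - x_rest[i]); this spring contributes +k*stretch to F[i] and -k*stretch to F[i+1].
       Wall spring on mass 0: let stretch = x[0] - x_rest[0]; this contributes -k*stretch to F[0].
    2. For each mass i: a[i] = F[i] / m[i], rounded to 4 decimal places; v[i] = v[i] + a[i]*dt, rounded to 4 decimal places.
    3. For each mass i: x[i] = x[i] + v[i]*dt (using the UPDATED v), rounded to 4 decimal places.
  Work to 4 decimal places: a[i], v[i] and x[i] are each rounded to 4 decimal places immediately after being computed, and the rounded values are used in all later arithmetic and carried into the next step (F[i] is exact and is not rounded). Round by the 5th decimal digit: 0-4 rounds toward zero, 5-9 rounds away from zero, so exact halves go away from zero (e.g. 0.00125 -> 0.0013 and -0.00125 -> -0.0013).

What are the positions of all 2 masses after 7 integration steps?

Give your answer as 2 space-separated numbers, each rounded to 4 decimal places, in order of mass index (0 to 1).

Step 0: x=[4.0000 11.0000] v=[0.0000 -2.0000]
Step 1: x=[5.5000 9.5000] v=[3.0000 -3.0000]
Step 2: x=[6.2500 9.0000] v=[1.5000 -1.0000]
Step 3: x=[5.2500 10.1250] v=[-2.0000 2.2500]
Step 4: x=[4.0625 11.8125] v=[-2.3750 3.3750]
Step 5: x=[4.7188 12.6250] v=[1.3125 1.6250]
Step 6: x=[6.9688 12.4844] v=[4.4999 -0.2812]
Step 7: x=[8.4922 12.5860] v=[3.0467 0.2032]

Answer: 8.4922 12.5860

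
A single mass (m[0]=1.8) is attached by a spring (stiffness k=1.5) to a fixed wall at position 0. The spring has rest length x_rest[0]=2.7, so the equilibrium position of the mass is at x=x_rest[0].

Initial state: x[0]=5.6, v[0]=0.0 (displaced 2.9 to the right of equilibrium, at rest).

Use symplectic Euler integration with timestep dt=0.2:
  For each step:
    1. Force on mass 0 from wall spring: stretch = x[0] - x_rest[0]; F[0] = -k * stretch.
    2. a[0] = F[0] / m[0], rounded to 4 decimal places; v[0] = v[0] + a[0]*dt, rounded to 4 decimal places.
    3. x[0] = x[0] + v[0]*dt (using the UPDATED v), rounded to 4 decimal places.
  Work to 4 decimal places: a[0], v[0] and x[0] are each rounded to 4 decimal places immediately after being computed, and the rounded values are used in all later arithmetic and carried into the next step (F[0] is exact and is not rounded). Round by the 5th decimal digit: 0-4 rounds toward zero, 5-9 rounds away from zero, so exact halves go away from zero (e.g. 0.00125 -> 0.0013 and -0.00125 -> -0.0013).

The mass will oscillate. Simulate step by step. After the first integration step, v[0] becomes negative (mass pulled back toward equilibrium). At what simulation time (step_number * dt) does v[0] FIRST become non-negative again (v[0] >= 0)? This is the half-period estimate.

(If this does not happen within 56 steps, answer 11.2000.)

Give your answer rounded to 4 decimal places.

Step 0: x=[5.6000] v=[0.0000]
Step 1: x=[5.5033] v=[-0.4833]
Step 2: x=[5.3132] v=[-0.9505]
Step 3: x=[5.0360] v=[-1.3860]
Step 4: x=[4.6809] v=[-1.7753]
Step 5: x=[4.2598] v=[-2.1055]
Step 6: x=[3.7867] v=[-2.3655]
Step 7: x=[3.2774] v=[-2.5466]
Step 8: x=[2.7488] v=[-2.6428]
Step 9: x=[2.2186] v=[-2.6509]
Step 10: x=[1.7045] v=[-2.5707]
Step 11: x=[1.2235] v=[-2.4048]
Step 12: x=[0.7918] v=[-2.1587]
Step 13: x=[0.4237] v=[-1.8407]
Step 14: x=[0.1314] v=[-1.4613]
Step 15: x=[-0.0752] v=[-1.0332]
Step 16: x=[-0.1893] v=[-0.5707]
Step 17: x=[-0.2071] v=[-0.0891]
Step 18: x=[-0.1280] v=[0.3954]
First v>=0 after going negative at step 18, time=3.6000

Answer: 3.6000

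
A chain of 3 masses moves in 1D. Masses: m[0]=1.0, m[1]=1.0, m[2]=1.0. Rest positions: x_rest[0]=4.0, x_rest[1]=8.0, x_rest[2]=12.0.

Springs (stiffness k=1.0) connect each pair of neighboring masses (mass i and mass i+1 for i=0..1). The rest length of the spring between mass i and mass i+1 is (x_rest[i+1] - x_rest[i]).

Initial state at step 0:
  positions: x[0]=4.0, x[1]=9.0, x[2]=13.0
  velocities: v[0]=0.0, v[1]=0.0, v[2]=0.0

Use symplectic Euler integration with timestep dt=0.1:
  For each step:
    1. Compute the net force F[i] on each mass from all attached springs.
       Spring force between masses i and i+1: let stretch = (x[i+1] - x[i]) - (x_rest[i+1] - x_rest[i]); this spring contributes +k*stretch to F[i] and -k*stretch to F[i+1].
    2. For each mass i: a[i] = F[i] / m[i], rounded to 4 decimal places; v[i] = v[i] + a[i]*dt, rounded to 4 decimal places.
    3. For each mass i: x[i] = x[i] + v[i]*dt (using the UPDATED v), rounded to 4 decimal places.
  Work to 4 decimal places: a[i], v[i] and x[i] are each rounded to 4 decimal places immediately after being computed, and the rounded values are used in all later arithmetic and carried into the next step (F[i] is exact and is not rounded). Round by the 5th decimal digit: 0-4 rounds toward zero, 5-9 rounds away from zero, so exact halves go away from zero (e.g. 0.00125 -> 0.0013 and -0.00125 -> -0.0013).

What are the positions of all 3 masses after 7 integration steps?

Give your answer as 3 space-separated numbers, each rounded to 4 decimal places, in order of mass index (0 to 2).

Answer: 4.2558 8.7559 12.9882

Derivation:
Step 0: x=[4.0000 9.0000 13.0000] v=[0.0000 0.0000 0.0000]
Step 1: x=[4.0100 8.9900 13.0000] v=[0.1000 -0.1000 0.0000]
Step 2: x=[4.0298 8.9703 12.9999] v=[0.1980 -0.1970 -0.0010]
Step 3: x=[4.0590 8.9415 12.9995] v=[0.2921 -0.2881 -0.0040]
Step 4: x=[4.0970 8.9044 12.9985] v=[0.3804 -0.3706 -0.0098]
Step 5: x=[4.1431 8.8602 12.9966] v=[0.4611 -0.4419 -0.0192]
Step 6: x=[4.1964 8.8102 12.9933] v=[0.5328 -0.5000 -0.0328]
Step 7: x=[4.2558 8.7559 12.9882] v=[0.5942 -0.5431 -0.0511]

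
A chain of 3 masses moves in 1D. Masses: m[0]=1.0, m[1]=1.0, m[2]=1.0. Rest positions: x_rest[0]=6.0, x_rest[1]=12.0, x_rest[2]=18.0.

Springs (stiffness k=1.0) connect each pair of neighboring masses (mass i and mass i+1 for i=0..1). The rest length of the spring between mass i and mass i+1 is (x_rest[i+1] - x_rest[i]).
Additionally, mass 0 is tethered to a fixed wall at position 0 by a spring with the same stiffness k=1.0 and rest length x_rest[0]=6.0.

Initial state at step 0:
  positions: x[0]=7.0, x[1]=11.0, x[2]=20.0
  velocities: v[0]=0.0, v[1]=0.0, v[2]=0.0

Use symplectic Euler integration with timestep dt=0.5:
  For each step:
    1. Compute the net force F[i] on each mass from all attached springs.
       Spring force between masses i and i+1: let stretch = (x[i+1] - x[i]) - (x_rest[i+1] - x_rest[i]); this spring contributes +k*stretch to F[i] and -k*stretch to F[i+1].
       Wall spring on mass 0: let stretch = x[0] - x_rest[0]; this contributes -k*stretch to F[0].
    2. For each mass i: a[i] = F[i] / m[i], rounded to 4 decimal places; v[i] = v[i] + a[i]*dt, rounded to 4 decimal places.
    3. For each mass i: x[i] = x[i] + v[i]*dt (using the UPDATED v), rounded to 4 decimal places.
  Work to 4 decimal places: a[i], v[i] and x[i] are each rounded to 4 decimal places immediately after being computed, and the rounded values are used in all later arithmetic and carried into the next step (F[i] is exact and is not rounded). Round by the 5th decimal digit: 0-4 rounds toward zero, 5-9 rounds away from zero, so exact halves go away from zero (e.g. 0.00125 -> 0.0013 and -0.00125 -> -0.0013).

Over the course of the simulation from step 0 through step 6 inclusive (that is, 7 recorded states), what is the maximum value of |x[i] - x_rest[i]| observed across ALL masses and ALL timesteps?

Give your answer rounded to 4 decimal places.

Answer: 2.2969

Derivation:
Step 0: x=[7.0000 11.0000 20.0000] v=[0.0000 0.0000 0.0000]
Step 1: x=[6.2500 12.2500 19.2500] v=[-1.5000 2.5000 -1.5000]
Step 2: x=[5.4375 13.7500 18.2500] v=[-1.6250 3.0000 -2.0000]
Step 3: x=[5.3438 14.2969 17.6250] v=[-0.1875 1.0938 -1.2500]
Step 4: x=[6.1524 13.4376 17.6680] v=[1.6172 -1.7187 0.0860]
Step 5: x=[7.2442 11.8146 18.1534] v=[2.1836 -3.2461 0.9708]
Step 6: x=[7.6676 10.6337 18.5541] v=[0.8467 -2.3619 0.8014]
Max displacement = 2.2969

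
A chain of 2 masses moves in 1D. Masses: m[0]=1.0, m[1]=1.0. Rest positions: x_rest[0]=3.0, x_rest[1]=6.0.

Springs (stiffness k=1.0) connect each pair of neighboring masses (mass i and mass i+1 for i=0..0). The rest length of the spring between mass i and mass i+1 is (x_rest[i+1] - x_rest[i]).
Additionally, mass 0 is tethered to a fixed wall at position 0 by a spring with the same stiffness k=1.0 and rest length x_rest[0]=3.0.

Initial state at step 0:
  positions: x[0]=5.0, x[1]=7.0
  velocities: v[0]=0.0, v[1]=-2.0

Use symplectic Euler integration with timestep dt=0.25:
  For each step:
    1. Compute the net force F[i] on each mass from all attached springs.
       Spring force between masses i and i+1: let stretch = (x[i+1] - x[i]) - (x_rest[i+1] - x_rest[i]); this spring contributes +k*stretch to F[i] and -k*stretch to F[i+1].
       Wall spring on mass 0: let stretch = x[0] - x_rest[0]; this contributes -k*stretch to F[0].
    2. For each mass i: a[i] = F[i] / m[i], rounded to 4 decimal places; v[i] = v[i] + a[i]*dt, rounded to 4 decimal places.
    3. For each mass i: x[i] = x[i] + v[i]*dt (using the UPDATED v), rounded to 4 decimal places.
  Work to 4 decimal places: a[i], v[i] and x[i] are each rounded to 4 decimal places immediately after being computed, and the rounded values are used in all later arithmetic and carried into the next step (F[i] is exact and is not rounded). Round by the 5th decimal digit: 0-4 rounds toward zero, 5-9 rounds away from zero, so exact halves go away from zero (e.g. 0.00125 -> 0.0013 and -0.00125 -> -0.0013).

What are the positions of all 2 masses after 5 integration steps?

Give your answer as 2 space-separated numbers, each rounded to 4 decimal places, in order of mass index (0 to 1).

Answer: 2.5182 5.5096

Derivation:
Step 0: x=[5.0000 7.0000] v=[0.0000 -2.0000]
Step 1: x=[4.8125 6.5625] v=[-0.7500 -1.7500]
Step 2: x=[4.4336 6.2031] v=[-1.5156 -1.4375]
Step 3: x=[3.8882 5.9206] v=[-2.1816 -1.1299]
Step 4: x=[3.2268 5.6986] v=[-2.6456 -0.8880]
Step 5: x=[2.5182 5.5096] v=[-2.8344 -0.7560]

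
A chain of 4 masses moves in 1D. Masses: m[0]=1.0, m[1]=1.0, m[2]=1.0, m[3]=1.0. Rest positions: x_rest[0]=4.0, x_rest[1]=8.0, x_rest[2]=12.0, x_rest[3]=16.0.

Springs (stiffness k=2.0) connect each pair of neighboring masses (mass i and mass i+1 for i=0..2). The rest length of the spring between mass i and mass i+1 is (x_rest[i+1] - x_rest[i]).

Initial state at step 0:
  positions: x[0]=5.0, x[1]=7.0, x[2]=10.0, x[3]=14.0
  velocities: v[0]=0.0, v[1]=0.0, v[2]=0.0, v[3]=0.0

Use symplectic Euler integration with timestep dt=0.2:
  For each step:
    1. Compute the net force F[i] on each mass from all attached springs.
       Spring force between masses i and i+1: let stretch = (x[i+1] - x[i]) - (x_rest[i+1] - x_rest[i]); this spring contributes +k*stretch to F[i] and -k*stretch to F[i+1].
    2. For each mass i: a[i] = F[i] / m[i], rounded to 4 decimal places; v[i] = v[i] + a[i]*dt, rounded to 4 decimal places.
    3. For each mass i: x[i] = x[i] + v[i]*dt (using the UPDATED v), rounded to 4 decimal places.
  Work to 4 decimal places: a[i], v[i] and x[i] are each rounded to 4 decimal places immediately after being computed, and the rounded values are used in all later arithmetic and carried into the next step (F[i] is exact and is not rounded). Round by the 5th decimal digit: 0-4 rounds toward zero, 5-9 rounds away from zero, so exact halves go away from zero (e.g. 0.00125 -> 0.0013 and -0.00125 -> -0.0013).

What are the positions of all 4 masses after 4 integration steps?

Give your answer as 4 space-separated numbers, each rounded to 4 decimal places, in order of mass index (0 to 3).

Step 0: x=[5.0000 7.0000 10.0000 14.0000] v=[0.0000 0.0000 0.0000 0.0000]
Step 1: x=[4.8400 7.0800 10.0800 14.0000] v=[-0.8000 0.4000 0.4000 0.0000]
Step 2: x=[4.5392 7.2208 10.2336 14.0064] v=[-1.5040 0.7040 0.7680 0.0320]
Step 3: x=[4.1329 7.3881 10.4480 14.0310] v=[-2.0314 0.8365 1.0720 0.1229]
Step 4: x=[3.6670 7.5398 10.7042 14.0889] v=[-2.3293 0.7584 1.2812 0.2897]

Answer: 3.6670 7.5398 10.7042 14.0889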